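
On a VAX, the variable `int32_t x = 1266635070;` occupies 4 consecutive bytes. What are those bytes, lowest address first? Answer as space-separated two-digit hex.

1266635070 in hexadecimal, padded to 32 bits, is 0x4B7F513E.
Split into bytes (most-significant first): 4B 7F 51 3E.
Little-endian: lowest address holds the least-significant byte.
So at ascending addresses the bytes are 3E 51 7F 4B.

3E 51 7F 4B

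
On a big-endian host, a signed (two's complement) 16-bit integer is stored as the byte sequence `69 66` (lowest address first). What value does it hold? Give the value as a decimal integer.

Big-endian stores the most-significant byte at the lowest address.
The bytes are already most-significant first: 0x6966.
0x6966 = 26982.

26982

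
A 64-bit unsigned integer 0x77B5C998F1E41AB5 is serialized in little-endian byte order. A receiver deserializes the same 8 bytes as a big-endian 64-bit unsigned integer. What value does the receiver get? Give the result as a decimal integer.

Stored little-endian, the bytes at ascending addresses are B5 1A E4 F1 98 C9 B5 77.
Read back as big-endian, the last byte is least significant, giving 0xB51AE4F198C9B577.
0xB51AE4F198C9B577 = 13049994596561040759.

13049994596561040759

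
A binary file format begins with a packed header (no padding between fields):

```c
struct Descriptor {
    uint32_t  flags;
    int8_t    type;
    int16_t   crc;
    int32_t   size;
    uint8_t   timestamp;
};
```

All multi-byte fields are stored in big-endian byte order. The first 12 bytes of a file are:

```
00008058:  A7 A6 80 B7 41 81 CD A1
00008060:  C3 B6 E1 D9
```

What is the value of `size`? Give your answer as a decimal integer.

`size` follows `flags` (4 B), `type` (1 B), `crc` (2 B), so it starts at offset 4 + 1 + 2 = 7 and occupies 4 bytes.
Bytes at offsets 7..10: A1 C3 B6 E1.
Big-endian: lowest address holds the most-significant byte.
The bytes are already most-significant first: 0xA1C3B6E1.
Top bit is set, so as a signed 32-bit value this is 0xA1C3B6E1 − 2^32 = -1581009183.

-1581009183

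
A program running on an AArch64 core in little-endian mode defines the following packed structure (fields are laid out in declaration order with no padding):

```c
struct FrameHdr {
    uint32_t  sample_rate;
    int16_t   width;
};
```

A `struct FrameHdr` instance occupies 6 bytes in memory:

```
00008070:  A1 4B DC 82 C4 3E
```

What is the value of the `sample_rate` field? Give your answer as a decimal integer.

2195475361

`sample_rate` is the first field, at byte offset 0, occupying 4 bytes.
Bytes at offsets 0..3: A1 4B DC 82.
Little-endian stores the least-significant byte at the lowest address.
Reassemble most-significant byte first: 82 DC 4B A1 → 0x82DC4BA1.
0x82DC4BA1 = 2195475361.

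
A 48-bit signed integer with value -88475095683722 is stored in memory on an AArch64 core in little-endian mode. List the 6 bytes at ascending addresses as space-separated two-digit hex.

76 AD 59 49 88 AF

Two's complement of -88475095683722 in 48 bits: 88475095683722 = 0x5077B6A6528A; invert → 0xAF884959AD75; add 1 → 0xAF884959AD76.
Split into bytes (most-significant first): AF 88 49 59 AD 76.
Little-endian stores the least-significant byte at the lowest address.
So at ascending addresses the bytes are 76 AD 59 49 88 AF.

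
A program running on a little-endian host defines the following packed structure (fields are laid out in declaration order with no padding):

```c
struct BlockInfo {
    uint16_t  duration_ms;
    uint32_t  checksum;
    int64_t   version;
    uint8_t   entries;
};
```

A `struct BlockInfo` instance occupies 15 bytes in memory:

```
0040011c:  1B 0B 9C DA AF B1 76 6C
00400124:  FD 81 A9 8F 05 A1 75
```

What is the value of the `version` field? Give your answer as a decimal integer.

`version` follows `duration_ms` (2 B), `checksum` (4 B), so it starts at offset 2 + 4 = 6 and occupies 8 bytes.
Bytes at offsets 6..13: 76 6C FD 81 A9 8F 05 A1.
Little-endian: lowest address holds the least-significant byte.
Reassemble most-significant byte first: A1 05 8F A9 81 FD 6C 76 → 0xA1058FA981FD6C76.
Top bit is set, so as a signed 64-bit value this is 0xA1058FA981FD6C76 − 2^64 = -6843906100526486410.

-6843906100526486410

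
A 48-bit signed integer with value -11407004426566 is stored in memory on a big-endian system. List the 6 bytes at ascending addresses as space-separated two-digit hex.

F5 A0 19 8D 9E BA

Two's complement of -11407004426566 in 48 bits: 11407004426566 = 0x0A5FE6726146; invert → 0xF5A0198D9EB9; add 1 → 0xF5A0198D9EBA.
Split into bytes (most-significant first): F5 A0 19 8D 9E BA.
In big-endian order the high byte comes first in memory.
So the memory order matches the most-significant-first order: F5 A0 19 8D 9E BA.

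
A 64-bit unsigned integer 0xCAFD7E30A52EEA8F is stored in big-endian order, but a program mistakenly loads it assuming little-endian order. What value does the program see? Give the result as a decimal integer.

10370152378992098762

Stored big-endian, the bytes at ascending addresses are CA FD 7E 30 A5 2E EA 8F.
Read back as little-endian, the first byte is least significant, giving 0x8FEA2EA5307EFDCA.
0x8FEA2EA5307EFDCA = 10370152378992098762.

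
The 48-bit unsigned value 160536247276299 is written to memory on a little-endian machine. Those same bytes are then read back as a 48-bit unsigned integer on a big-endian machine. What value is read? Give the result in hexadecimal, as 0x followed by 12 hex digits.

160536247276299 in 48-bit hexadecimal is 0x9201C1FE130B.
Stored little-endian, the bytes at ascending addresses are 0B 13 FE C1 01 92.
Read back as big-endian, the last byte is least significant, giving 0x0B13FEC10192.

0x0B13FEC10192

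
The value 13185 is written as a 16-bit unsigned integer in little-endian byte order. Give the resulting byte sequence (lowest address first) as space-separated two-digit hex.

13185 in hexadecimal, padded to 16 bits, is 0x3381.
Split into bytes (most-significant first): 33 81.
Little-endian: lowest address holds the least-significant byte.
So at ascending addresses the bytes are 81 33.

81 33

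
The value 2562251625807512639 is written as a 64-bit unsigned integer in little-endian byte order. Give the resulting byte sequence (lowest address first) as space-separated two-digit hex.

2562251625807512639 in hexadecimal, padded to 64 bits, is 0x238EF2473D6C843F.
Split into bytes (most-significant first): 23 8E F2 47 3D 6C 84 3F.
Little-endian stores the least-significant byte at the lowest address.
So at ascending addresses the bytes are 3F 84 6C 3D 47 F2 8E 23.

3F 84 6C 3D 47 F2 8E 23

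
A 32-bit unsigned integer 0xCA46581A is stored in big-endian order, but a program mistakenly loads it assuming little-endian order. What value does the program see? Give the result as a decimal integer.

441992906

Stored big-endian, the bytes at ascending addresses are CA 46 58 1A.
Read back as little-endian, the first byte is least significant, giving 0x1A5846CA.
0x1A5846CA = 441992906.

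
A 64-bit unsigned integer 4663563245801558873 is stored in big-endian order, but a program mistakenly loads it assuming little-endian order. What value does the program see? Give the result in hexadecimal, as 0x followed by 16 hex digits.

4663563245801558873 in 64-bit hexadecimal is 0x40B84E103D91D359.
Stored big-endian, the bytes at ascending addresses are 40 B8 4E 10 3D 91 D3 59.
Read back as little-endian, the first byte is least significant, giving 0x59D3913D104EB840.

0x59D3913D104EB840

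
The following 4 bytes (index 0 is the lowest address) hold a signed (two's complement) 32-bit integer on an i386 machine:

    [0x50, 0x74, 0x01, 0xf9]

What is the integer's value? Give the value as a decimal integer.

In little-endian order the low byte comes first in memory.
Reassemble most-significant byte first: F9 01 74 50 → 0xF9017450.
Top bit is set, so as a signed 32-bit value this is 0xF9017450 − 2^32 = -117345200.

-117345200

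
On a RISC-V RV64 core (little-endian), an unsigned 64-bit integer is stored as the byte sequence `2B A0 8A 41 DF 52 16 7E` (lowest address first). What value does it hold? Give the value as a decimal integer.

9085540417097343019

Little-endian: lowest address holds the least-significant byte.
Reassemble most-significant byte first: 7E 16 52 DF 41 8A A0 2B → 0x7E1652DF418AA02B.
0x7E1652DF418AA02B = 9085540417097343019.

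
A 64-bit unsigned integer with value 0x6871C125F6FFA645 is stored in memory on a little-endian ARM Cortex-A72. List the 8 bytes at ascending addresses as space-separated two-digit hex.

45 A6 FF F6 25 C1 71 68

Split into bytes (most-significant first): 68 71 C1 25 F6 FF A6 45.
Little-endian stores the least-significant byte at the lowest address.
So at ascending addresses the bytes are 45 A6 FF F6 25 C1 71 68.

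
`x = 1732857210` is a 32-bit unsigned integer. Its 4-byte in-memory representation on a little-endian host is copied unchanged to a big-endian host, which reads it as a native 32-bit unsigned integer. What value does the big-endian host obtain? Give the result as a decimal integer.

2051885415

1732857210 in 32-bit hexadecimal is 0x67494D7A.
Stored little-endian, the bytes at ascending addresses are 7A 4D 49 67.
Read back as big-endian, the last byte is least significant, giving 0x7A4D4967.
0x7A4D4967 = 2051885415.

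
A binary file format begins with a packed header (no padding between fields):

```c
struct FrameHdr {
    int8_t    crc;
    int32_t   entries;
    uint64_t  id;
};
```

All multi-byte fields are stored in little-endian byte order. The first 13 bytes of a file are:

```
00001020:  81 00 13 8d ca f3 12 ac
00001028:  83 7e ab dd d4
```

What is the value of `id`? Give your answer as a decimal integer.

15338604465757098739

`id` follows `crc` (1 B), `entries` (4 B), so it starts at offset 1 + 4 = 5 and occupies 8 bytes.
Bytes at offsets 5..12: F3 12 AC 83 7E AB DD D4.
Little-endian: lowest address holds the least-significant byte.
Reassemble most-significant byte first: D4 DD AB 7E 83 AC 12 F3 → 0xD4DDAB7E83AC12F3.
0xD4DDAB7E83AC12F3 = 15338604465757098739.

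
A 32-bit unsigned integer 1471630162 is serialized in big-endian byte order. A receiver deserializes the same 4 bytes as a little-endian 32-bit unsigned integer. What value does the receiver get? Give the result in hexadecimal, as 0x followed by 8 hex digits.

1471630162 in 32-bit hexadecimal is 0x57B74B52.
Stored big-endian, the bytes at ascending addresses are 57 B7 4B 52.
Read back as little-endian, the first byte is least significant, giving 0x524BB757.

0x524BB757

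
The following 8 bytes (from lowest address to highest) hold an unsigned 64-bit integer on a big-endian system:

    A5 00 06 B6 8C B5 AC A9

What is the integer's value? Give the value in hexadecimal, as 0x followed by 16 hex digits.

0xA50006B68CB5ACA9

Big-endian: lowest address holds the most-significant byte.
The bytes are already most-significant first: 0xA50006B68CB5ACA9.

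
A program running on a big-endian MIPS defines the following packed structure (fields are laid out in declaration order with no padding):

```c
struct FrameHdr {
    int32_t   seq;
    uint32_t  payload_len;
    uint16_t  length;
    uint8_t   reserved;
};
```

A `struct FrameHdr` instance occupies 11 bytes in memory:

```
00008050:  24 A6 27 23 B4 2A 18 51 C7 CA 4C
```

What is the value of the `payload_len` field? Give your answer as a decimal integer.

3022657617

`payload_len` follows `seq` (4 bytes), so it starts at byte offset 4 and occupies 4 bytes.
Bytes at offsets 4..7: B4 2A 18 51.
Big-endian stores the most-significant byte at the lowest address.
The bytes are already most-significant first: 0xB42A1851.
0xB42A1851 = 3022657617.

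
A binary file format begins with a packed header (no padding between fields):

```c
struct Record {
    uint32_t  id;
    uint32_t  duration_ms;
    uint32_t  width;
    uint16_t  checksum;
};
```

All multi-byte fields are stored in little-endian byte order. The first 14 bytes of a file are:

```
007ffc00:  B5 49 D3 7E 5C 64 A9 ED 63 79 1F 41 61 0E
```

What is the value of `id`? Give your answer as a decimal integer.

2127776181

`id` is the first field, at byte offset 0, occupying 4 bytes.
Bytes at offsets 0..3: B5 49 D3 7E.
Little-endian: lowest address holds the least-significant byte.
Reassemble most-significant byte first: 7E D3 49 B5 → 0x7ED349B5.
0x7ED349B5 = 2127776181.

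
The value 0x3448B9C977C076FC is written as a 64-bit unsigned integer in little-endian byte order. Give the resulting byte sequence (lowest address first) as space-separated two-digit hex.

FC 76 C0 77 C9 B9 48 34

Split into bytes (most-significant first): 34 48 B9 C9 77 C0 76 FC.
Little-endian: lowest address holds the least-significant byte.
So at ascending addresses the bytes are FC 76 C0 77 C9 B9 48 34.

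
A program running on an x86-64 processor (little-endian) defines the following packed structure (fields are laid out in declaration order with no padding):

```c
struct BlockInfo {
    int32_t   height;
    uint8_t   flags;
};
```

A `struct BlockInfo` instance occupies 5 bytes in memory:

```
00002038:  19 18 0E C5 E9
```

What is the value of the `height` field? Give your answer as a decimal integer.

`height` is the first field, at byte offset 0, occupying 4 bytes.
Bytes at offsets 0..3: 19 18 0E C5.
Little-endian: lowest address holds the least-significant byte.
Reassemble most-significant byte first: C5 0E 18 19 → 0xC50E1819.
Top bit is set, so as a signed 32-bit value this is 0xC50E1819 − 2^32 = -988932071.

-988932071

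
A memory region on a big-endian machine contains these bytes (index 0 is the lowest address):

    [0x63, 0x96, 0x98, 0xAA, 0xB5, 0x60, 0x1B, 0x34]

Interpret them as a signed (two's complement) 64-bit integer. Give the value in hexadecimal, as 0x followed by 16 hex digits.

0x639698AAB5601B34

Big-endian: lowest address holds the most-significant byte.
The bytes are already most-significant first: 0x639698AAB5601B34.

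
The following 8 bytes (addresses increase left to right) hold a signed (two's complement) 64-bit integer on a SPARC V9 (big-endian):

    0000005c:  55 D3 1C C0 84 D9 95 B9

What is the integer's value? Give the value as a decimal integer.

6184318326497973689

In big-endian order the high byte comes first in memory.
The bytes are already most-significant first: 0x55D31CC084D995B9.
0x55D31CC084D995B9 = 6184318326497973689.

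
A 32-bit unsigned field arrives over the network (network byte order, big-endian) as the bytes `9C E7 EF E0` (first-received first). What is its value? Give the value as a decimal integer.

2632445920

Big-endian: lowest address holds the most-significant byte.
The bytes are already most-significant first: 0x9CE7EFE0.
0x9CE7EFE0 = 2632445920.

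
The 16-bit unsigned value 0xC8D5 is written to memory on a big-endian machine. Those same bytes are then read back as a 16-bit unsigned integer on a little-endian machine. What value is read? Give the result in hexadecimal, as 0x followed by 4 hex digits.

Stored big-endian, the bytes at ascending addresses are C8 D5.
Read back as little-endian, the first byte is least significant, giving 0xD5C8.

0xD5C8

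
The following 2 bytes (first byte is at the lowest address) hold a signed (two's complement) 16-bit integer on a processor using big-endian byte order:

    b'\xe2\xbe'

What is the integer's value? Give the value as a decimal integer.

-7490

In big-endian order the high byte comes first in memory.
The bytes are already most-significant first: 0xE2BE.
Top bit is set, so as a signed 16-bit value this is 0xE2BE − 2^16 = -7490.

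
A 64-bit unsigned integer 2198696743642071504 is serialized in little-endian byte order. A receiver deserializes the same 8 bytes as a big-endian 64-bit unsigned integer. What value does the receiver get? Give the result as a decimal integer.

2198696743642071504 in 64-bit hexadecimal is 0x1E83570A059801D0.
Stored little-endian, the bytes at ascending addresses are D0 01 98 05 0A 57 83 1E.
Read back as big-endian, the last byte is least significant, giving 0xD00198050A57831E.
0xD00198050A57831E = 14988428182281487134.

14988428182281487134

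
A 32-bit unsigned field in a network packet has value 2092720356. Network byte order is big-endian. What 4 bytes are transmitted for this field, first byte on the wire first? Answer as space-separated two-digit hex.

7C BC 60 E4

2092720356 in hexadecimal, padded to 32 bits, is 0x7CBC60E4.
Split into bytes (most-significant first): 7C BC 60 E4.
Big-endian: lowest address holds the most-significant byte.
So the memory order matches the most-significant-first order: 7C BC 60 E4.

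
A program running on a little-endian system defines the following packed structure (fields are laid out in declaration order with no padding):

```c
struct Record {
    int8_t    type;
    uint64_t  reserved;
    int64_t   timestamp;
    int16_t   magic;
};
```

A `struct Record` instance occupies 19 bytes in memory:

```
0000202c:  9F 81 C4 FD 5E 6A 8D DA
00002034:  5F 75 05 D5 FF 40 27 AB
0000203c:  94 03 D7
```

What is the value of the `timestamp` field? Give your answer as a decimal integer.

`timestamp` follows `type` (1 B), `reserved` (8 B), so it starts at offset 1 + 8 = 9 and occupies 8 bytes.
Bytes at offsets 9..16: 75 05 D5 FF 40 27 AB 94.
In little-endian order the low byte comes first in memory.
Reassemble most-significant byte first: 94 AB 27 40 FF D5 05 75 → 0x94AB2740FFD50575.
Top bit is set, so as a signed 64-bit value this is 0x94AB2740FFD50575 − 2^64 = -7734044774955154059.

-7734044774955154059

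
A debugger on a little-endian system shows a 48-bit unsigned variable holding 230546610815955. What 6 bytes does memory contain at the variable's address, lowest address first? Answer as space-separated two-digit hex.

D3 83 D7 50 AE D1

230546610815955 in hexadecimal, padded to 48 bits, is 0xD1AE50D783D3.
Split into bytes (most-significant first): D1 AE 50 D7 83 D3.
In little-endian order the low byte comes first in memory.
So at ascending addresses the bytes are D3 83 D7 50 AE D1.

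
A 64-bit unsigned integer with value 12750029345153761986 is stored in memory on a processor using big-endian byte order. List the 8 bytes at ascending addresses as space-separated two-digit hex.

12750029345153761986 in hexadecimal, padded to 64 bits, is 0xB0F1342309B242C2.
Split into bytes (most-significant first): B0 F1 34 23 09 B2 42 C2.
In big-endian order the high byte comes first in memory.
So the memory order matches the most-significant-first order: B0 F1 34 23 09 B2 42 C2.

B0 F1 34 23 09 B2 42 C2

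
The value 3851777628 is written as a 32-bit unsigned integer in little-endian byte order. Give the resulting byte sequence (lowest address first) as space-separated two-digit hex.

5C 76 95 E5

3851777628 in hexadecimal, padded to 32 bits, is 0xE595765C.
Split into bytes (most-significant first): E5 95 76 5C.
In little-endian order the low byte comes first in memory.
So at ascending addresses the bytes are 5C 76 95 E5.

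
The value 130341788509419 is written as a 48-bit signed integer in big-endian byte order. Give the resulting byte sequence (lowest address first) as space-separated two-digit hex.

76 8B 90 00 E4 EB

130341788509419 in hexadecimal, padded to 48 bits, is 0x768B9000E4EB.
Split into bytes (most-significant first): 76 8B 90 00 E4 EB.
Big-endian stores the most-significant byte at the lowest address.
So the memory order matches the most-significant-first order: 76 8B 90 00 E4 EB.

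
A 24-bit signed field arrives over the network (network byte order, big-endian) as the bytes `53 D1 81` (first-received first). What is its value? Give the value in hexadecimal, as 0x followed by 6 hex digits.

In big-endian order the high byte comes first in memory.
The bytes are already most-significant first: 0x53D181.

0x53D181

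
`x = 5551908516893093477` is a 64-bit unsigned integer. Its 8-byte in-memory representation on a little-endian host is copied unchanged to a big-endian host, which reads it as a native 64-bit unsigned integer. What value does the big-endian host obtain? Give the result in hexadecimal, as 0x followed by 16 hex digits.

5551908516893093477 in 64-bit hexadecimal is 0x4D0C57617EE0EE65.
Stored little-endian, the bytes at ascending addresses are 65 EE E0 7E 61 57 0C 4D.
Read back as big-endian, the last byte is least significant, giving 0x65EEE07E61570C4D.

0x65EEE07E61570C4D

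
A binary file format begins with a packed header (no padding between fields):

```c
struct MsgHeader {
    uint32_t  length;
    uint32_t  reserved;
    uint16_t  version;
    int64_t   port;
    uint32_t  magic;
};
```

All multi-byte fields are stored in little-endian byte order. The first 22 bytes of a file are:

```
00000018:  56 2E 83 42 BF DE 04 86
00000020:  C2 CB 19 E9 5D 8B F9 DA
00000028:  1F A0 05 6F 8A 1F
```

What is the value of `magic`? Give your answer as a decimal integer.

`magic` follows `length` (4 B), `reserved` (4 B), `version` (2 B), `port` (8 B), so it starts at offset 4 + 4 + 2 + 8 = 18 and occupies 4 bytes.
Bytes at offsets 18..21: 05 6F 8A 1F.
In little-endian order the low byte comes first in memory.
Reassemble most-significant byte first: 1F 8A 6F 05 → 0x1F8A6F05.
0x1F8A6F05 = 529166085.

529166085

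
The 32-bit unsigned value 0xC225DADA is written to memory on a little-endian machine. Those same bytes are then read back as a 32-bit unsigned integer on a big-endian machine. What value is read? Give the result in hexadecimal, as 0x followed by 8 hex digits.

0xDADA25C2

Stored little-endian, the bytes at ascending addresses are DA DA 25 C2.
Read back as big-endian, the last byte is least significant, giving 0xDADA25C2.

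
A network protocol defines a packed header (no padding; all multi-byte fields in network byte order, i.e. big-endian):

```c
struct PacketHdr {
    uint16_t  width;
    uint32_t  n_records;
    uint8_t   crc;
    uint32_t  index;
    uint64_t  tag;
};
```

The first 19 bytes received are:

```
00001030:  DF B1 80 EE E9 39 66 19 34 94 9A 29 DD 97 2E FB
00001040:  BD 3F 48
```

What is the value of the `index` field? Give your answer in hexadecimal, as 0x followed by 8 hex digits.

0x1934949A

`index` follows `width` (2 B), `n_records` (4 B), `crc` (1 B), so it starts at offset 2 + 4 + 1 = 7 and occupies 4 bytes.
Bytes at offsets 7..10: 19 34 94 9A.
In big-endian order the high byte comes first in memory.
The bytes are already most-significant first: 0x1934949A.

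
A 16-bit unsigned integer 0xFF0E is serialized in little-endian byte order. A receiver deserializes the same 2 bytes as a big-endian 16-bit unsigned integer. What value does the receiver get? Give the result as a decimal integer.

Stored little-endian, the bytes at ascending addresses are 0E FF.
Read back as big-endian, the last byte is least significant, giving 0x0EFF.
0x0EFF = 3839.

3839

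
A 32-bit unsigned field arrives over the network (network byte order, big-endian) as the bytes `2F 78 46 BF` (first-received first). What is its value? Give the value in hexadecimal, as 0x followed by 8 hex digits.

0x2F7846BF

Big-endian stores the most-significant byte at the lowest address.
The bytes are already most-significant first: 0x2F7846BF.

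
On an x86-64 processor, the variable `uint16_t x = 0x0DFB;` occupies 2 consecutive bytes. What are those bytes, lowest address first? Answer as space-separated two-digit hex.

FB 0D

Split into bytes (most-significant first): 0D FB.
In little-endian order the low byte comes first in memory.
So at ascending addresses the bytes are FB 0D.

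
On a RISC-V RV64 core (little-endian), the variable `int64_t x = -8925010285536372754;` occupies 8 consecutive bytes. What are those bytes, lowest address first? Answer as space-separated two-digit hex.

Two's complement of -8925010285536372754 in 64 bits: 8925010285536372754 = 0x7BDC0191661A6812; invert → 0x8423FE6E99E597ED; add 1 → 0x8423FE6E99E597EE.
Split into bytes (most-significant first): 84 23 FE 6E 99 E5 97 EE.
Little-endian stores the least-significant byte at the lowest address.
So at ascending addresses the bytes are EE 97 E5 99 6E FE 23 84.

EE 97 E5 99 6E FE 23 84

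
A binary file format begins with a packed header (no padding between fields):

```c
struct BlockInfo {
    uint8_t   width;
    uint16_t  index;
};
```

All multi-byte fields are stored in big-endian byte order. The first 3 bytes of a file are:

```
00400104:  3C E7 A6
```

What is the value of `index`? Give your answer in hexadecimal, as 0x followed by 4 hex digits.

0xE7A6

`index` follows `width` (1 byte), so it starts at byte offset 1 and occupies 2 bytes.
Bytes at offsets 1..2: E7 A6.
In big-endian order the high byte comes first in memory.
The bytes are already most-significant first: 0xE7A6.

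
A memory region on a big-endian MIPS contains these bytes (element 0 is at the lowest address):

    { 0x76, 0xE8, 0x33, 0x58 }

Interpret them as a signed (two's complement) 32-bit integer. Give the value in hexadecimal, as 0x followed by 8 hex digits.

0x76E83358

Big-endian stores the most-significant byte at the lowest address.
The bytes are already most-significant first: 0x76E83358.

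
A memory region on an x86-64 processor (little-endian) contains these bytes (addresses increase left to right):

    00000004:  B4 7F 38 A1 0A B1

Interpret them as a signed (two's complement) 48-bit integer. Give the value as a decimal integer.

-86815764086860

Little-endian: lowest address holds the least-significant byte.
Reassemble most-significant byte first: B1 0A A1 38 7F B4 → 0xB10AA1387FB4.
Top bit is set, so as a signed 48-bit value this is 0xB10AA1387FB4 − 2^48 = -86815764086860.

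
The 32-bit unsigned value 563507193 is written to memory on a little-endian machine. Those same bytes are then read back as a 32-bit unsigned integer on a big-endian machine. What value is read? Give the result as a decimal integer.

563507193 in 32-bit hexadecimal is 0x21966FF9.
Stored little-endian, the bytes at ascending addresses are F9 6F 96 21.
Read back as big-endian, the last byte is least significant, giving 0xF96F9621.
0xF96F9621 = 4184839713.

4184839713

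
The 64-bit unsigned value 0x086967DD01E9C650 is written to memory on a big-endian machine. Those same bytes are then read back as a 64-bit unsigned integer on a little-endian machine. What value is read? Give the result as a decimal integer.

Stored big-endian, the bytes at ascending addresses are 08 69 67 DD 01 E9 C6 50.
Read back as little-endian, the first byte is least significant, giving 0x50C6E901DD676908.
0x50C6E901DD676908 = 5820595762641725704.

5820595762641725704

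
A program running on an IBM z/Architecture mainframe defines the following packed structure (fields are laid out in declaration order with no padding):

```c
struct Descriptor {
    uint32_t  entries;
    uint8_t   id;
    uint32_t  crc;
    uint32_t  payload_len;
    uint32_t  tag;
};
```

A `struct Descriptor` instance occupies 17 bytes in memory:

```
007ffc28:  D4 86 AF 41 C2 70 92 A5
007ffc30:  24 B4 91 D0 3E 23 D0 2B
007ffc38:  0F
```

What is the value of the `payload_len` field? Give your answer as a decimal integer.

3029454910

`payload_len` follows `entries` (4 B), `id` (1 B), `crc` (4 B), so it starts at offset 4 + 1 + 4 = 9 and occupies 4 bytes.
Bytes at offsets 9..12: B4 91 D0 3E.
In big-endian order the high byte comes first in memory.
The bytes are already most-significant first: 0xB491D03E.
0xB491D03E = 3029454910.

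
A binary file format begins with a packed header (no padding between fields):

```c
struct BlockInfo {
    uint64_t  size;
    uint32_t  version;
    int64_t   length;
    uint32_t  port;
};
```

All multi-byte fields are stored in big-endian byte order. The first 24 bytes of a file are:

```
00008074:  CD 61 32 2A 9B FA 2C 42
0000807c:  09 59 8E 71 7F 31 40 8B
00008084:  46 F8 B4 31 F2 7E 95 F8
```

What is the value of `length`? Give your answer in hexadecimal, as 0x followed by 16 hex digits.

`length` follows `size` (8 B), `version` (4 B), so it starts at offset 8 + 4 = 12 and occupies 8 bytes.
Bytes at offsets 12..19: 7F 31 40 8B 46 F8 B4 31.
Big-endian stores the most-significant byte at the lowest address.
The bytes are already most-significant first: 0x7F31408B46F8B431.

0x7F31408B46F8B431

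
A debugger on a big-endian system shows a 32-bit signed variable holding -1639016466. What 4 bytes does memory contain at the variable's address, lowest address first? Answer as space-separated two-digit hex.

Two's complement of -1639016466 in 32 bits: 1639016466 = 0x61B16812; invert → 0x9E4E97ED; add 1 → 0x9E4E97EE.
Split into bytes (most-significant first): 9E 4E 97 EE.
Big-endian stores the most-significant byte at the lowest address.
So the memory order matches the most-significant-first order: 9E 4E 97 EE.

9E 4E 97 EE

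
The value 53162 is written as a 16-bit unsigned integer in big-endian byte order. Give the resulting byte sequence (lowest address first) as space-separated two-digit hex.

53162 in hexadecimal, padded to 16 bits, is 0xCFAA.
Split into bytes (most-significant first): CF AA.
Big-endian: lowest address holds the most-significant byte.
So the memory order matches the most-significant-first order: CF AA.

CF AA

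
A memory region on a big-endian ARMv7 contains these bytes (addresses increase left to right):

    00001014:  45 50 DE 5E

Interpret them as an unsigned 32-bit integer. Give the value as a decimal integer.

1162927710

Big-endian stores the most-significant byte at the lowest address.
The bytes are already most-significant first: 0x4550DE5E.
0x4550DE5E = 1162927710.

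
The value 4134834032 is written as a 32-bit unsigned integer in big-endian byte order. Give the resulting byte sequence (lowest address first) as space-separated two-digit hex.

4134834032 in hexadecimal, padded to 32 bits, is 0xF6748F70.
Split into bytes (most-significant first): F6 74 8F 70.
Big-endian stores the most-significant byte at the lowest address.
So the memory order matches the most-significant-first order: F6 74 8F 70.

F6 74 8F 70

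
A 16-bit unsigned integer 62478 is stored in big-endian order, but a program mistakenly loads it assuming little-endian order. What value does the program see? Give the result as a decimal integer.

3828

62478 in 16-bit hexadecimal is 0xF40E.
Stored big-endian, the bytes at ascending addresses are F4 0E.
Read back as little-endian, the first byte is least significant, giving 0x0EF4.
0x0EF4 = 3828.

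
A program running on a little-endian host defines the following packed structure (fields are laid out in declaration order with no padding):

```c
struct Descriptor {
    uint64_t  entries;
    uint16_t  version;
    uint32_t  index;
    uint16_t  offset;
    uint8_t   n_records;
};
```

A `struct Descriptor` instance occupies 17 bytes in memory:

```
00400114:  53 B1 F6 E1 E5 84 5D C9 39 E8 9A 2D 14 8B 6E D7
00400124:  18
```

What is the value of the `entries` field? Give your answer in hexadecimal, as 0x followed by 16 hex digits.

0xC95D84E5E1F6B153

`entries` is the first field, at byte offset 0, occupying 8 bytes.
Bytes at offsets 0..7: 53 B1 F6 E1 E5 84 5D C9.
In little-endian order the low byte comes first in memory.
Reassemble most-significant byte first: C9 5D 84 E5 E1 F6 B1 53 → 0xC95D84E5E1F6B153.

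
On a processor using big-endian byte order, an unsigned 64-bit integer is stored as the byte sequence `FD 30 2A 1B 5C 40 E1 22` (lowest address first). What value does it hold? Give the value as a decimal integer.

18244128387478118690

In big-endian order the high byte comes first in memory.
The bytes are already most-significant first: 0xFD302A1B5C40E122.
0xFD302A1B5C40E122 = 18244128387478118690.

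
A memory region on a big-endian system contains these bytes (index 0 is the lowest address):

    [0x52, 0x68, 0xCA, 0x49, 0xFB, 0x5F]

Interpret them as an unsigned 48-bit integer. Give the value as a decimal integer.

In big-endian order the high byte comes first in memory.
The bytes are already most-significant first: 0x5268CA49FB5F.
0x5268CA49FB5F = 90610023922527.

90610023922527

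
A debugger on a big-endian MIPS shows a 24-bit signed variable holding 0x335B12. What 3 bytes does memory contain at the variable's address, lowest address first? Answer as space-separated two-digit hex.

Split into bytes (most-significant first): 33 5B 12.
In big-endian order the high byte comes first in memory.
So the memory order matches the most-significant-first order: 33 5B 12.

33 5B 12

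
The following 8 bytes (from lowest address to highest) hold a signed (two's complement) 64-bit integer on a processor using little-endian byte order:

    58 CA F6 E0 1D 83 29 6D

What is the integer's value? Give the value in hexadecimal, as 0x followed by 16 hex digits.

0x6D29831DE0F6CA58

Little-endian: lowest address holds the least-significant byte.
Reassemble most-significant byte first: 6D 29 83 1D E0 F6 CA 58 → 0x6D29831DE0F6CA58.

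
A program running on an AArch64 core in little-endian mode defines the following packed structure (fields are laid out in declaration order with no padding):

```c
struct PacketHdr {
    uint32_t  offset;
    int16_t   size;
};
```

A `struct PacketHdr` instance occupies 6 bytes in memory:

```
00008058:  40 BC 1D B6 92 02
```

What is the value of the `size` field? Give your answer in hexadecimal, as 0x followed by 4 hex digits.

`size` follows `offset` (4 bytes), so it starts at byte offset 4 and occupies 2 bytes.
Bytes at offsets 4..5: 92 02.
In little-endian order the low byte comes first in memory.
Reassemble most-significant byte first: 02 92 → 0x0292.

0x0292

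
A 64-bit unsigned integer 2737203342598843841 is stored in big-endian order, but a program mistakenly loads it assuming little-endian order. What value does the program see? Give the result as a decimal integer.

2737203342598843841 in 64-bit hexadecimal is 0x25FC7FF0119DADC1.
Stored big-endian, the bytes at ascending addresses are 25 FC 7F F0 11 9D AD C1.
Read back as little-endian, the first byte is least significant, giving 0xC1AD9D11F07FFC25.
0xC1AD9D11F07FFC25 = 13955983520665959461.

13955983520665959461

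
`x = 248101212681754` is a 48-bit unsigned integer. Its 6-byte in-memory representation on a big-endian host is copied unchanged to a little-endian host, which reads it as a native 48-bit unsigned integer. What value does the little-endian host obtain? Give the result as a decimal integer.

29096902960609

248101212681754 in 48-bit hexadecimal is 0xE1A590A6761A.
Stored big-endian, the bytes at ascending addresses are E1 A5 90 A6 76 1A.
Read back as little-endian, the first byte is least significant, giving 0x1A76A690A5E1.
0x1A76A690A5E1 = 29096902960609.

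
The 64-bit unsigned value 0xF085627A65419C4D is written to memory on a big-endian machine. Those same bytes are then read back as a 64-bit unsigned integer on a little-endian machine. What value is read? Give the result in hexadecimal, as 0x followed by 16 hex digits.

0x4D9C41657A6285F0

Stored big-endian, the bytes at ascending addresses are F0 85 62 7A 65 41 9C 4D.
Read back as little-endian, the first byte is least significant, giving 0x4D9C41657A6285F0.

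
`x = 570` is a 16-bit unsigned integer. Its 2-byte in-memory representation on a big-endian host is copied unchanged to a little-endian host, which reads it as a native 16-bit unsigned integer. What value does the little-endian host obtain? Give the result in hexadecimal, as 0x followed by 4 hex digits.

570 in 16-bit hexadecimal is 0x023A.
Stored big-endian, the bytes at ascending addresses are 02 3A.
Read back as little-endian, the first byte is least significant, giving 0x3A02.

0x3A02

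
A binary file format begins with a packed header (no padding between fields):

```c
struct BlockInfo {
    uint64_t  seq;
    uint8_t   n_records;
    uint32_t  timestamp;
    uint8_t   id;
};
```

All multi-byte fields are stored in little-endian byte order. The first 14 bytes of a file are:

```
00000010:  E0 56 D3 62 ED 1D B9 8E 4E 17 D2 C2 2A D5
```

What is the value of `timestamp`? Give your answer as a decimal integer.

717410839

`timestamp` follows `seq` (8 B), `n_records` (1 B), so it starts at offset 8 + 1 = 9 and occupies 4 bytes.
Bytes at offsets 9..12: 17 D2 C2 2A.
Little-endian stores the least-significant byte at the lowest address.
Reassemble most-significant byte first: 2A C2 D2 17 → 0x2AC2D217.
0x2AC2D217 = 717410839.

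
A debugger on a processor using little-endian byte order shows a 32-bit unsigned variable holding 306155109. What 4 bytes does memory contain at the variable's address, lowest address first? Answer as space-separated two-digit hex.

65 8E 3F 12

306155109 in hexadecimal, padded to 32 bits, is 0x123F8E65.
Split into bytes (most-significant first): 12 3F 8E 65.
Little-endian: lowest address holds the least-significant byte.
So at ascending addresses the bytes are 65 8E 3F 12.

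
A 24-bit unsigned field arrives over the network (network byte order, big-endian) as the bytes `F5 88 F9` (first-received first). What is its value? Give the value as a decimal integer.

In big-endian order the high byte comes first in memory.
The bytes are already most-significant first: 0xF588F9.
0xF588F9 = 16091385.

16091385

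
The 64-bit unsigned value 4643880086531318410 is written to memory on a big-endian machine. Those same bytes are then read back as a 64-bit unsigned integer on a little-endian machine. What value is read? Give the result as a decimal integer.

4643880086531318410 in 64-bit hexadecimal is 0x407260559935A28A.
Stored big-endian, the bytes at ascending addresses are 40 72 60 55 99 35 A2 8A.
Read back as little-endian, the first byte is least significant, giving 0x8AA2359955607240.
0x8AA2359955607240 = 9989605856139833920.

9989605856139833920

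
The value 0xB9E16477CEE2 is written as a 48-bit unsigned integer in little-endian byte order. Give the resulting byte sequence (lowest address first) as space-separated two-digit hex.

E2 CE 77 64 E1 B9

Split into bytes (most-significant first): B9 E1 64 77 CE E2.
Little-endian stores the least-significant byte at the lowest address.
So at ascending addresses the bytes are E2 CE 77 64 E1 B9.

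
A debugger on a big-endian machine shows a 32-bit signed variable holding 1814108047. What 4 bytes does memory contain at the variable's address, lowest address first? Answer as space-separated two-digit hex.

6C 21 17 8F

1814108047 in hexadecimal, padded to 32 bits, is 0x6C21178F.
Split into bytes (most-significant first): 6C 21 17 8F.
Big-endian: lowest address holds the most-significant byte.
So the memory order matches the most-significant-first order: 6C 21 17 8F.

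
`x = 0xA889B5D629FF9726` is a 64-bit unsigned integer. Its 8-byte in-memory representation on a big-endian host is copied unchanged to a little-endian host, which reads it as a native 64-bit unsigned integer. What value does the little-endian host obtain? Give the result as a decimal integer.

2780971850085534120

Stored big-endian, the bytes at ascending addresses are A8 89 B5 D6 29 FF 97 26.
Read back as little-endian, the first byte is least significant, giving 0x2697FF29D6B589A8.
0x2697FF29D6B589A8 = 2780971850085534120.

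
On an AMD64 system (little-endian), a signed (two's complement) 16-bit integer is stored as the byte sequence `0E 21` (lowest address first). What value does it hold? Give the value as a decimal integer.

In little-endian order the low byte comes first in memory.
Reassemble most-significant byte first: 21 0E → 0x210E.
0x210E = 8462.

8462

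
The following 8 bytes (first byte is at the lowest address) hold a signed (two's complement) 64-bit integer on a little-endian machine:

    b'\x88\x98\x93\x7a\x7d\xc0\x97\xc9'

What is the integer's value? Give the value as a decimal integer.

-3920453305442789240

Little-endian: lowest address holds the least-significant byte.
Reassemble most-significant byte first: C9 97 C0 7D 7A 93 98 88 → 0xC997C07D7A939888.
Top bit is set, so as a signed 64-bit value this is 0xC997C07D7A939888 − 2^64 = -3920453305442789240.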